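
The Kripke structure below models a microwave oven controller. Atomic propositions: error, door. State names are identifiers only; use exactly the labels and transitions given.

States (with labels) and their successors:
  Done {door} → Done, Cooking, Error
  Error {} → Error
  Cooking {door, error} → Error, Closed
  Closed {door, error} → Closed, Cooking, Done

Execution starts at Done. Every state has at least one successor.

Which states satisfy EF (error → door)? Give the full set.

{Done, Error, Cooking, Closed}

States satisfying error → door: {Done, Error, Cooking, Closed}.
States satisfying EF (error → door): {Done, Error, Cooking, Closed}.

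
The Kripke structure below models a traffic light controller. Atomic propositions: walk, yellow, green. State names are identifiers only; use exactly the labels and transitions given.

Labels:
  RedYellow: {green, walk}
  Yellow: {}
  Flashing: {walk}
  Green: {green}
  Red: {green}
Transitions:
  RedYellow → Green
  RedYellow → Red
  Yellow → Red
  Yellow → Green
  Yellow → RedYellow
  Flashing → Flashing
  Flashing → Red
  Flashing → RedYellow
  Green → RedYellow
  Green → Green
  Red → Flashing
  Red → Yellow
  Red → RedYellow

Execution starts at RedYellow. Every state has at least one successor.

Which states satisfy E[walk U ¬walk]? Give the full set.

States satisfying walk: {RedYellow, Flashing}.
States satisfying ¬walk: {Yellow, Green, Red}.
States satisfying E[walk U ¬walk]: {RedYellow, Yellow, Flashing, Green, Red}.

{RedYellow, Yellow, Flashing, Green, Red}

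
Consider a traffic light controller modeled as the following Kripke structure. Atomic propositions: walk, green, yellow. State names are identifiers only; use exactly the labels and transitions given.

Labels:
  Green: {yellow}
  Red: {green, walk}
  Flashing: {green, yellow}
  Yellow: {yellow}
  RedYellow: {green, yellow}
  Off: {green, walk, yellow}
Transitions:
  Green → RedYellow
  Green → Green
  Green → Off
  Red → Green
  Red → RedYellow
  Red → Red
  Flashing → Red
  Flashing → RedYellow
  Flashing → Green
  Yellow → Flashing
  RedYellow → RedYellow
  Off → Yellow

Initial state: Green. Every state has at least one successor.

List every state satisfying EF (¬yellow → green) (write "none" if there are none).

States satisfying ¬yellow → green: {Green, Red, Flashing, Yellow, RedYellow, Off}.
States satisfying EF (¬yellow → green): {Green, Red, Flashing, Yellow, RedYellow, Off}.

{Green, Red, Flashing, Yellow, RedYellow, Off}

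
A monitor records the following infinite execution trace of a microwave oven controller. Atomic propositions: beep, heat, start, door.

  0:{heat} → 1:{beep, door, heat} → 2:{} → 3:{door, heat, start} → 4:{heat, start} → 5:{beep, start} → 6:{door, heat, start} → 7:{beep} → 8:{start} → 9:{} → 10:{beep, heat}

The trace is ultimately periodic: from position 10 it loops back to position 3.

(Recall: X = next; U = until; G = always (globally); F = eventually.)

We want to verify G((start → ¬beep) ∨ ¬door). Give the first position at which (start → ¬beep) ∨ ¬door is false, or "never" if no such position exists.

never

(start → ¬beep) ∨ ¬door holds at every position 0..10, and those are all the positions the trace ever visits, so the invariant G((start → ¬beep) ∨ ¬door) is never violated.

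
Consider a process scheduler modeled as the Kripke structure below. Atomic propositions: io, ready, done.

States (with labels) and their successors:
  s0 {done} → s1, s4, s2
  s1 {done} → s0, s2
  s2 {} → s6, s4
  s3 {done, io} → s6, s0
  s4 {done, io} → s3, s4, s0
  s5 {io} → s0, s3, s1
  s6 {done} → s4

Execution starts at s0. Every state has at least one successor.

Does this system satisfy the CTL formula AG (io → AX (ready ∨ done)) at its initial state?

States satisfying io → AX (ready ∨ done): {s0, s1, s2, s3, s4, s5, s6}.
States satisfying AG (io → AX (ready ∨ done)): {s0, s1, s2, s3, s4, s5, s6}.
Every state reachable from s0 satisfies io → AX (ready ∨ done).
s0 ∈ Sat(AG (io → AX (ready ∨ done))).

Yes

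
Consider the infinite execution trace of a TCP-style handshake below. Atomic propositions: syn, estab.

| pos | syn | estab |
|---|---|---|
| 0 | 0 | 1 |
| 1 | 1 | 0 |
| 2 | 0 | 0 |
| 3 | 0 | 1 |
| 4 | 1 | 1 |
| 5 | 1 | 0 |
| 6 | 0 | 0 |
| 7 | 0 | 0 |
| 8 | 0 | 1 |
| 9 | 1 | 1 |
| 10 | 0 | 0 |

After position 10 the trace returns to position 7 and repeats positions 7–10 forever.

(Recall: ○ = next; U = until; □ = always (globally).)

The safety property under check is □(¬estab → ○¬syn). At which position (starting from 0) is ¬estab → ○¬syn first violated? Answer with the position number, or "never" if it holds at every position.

¬estab → ○¬syn holds at every position 0..10, and those are all the positions the trace ever visits, so the invariant □(¬estab → ○¬syn) is never violated.

never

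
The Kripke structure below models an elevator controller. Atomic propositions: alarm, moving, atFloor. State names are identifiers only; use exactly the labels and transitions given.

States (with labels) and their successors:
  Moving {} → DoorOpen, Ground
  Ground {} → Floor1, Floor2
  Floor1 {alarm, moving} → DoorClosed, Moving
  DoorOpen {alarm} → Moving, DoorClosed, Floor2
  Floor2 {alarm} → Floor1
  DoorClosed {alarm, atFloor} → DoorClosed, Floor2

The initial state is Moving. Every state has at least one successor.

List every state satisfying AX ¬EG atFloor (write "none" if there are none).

{Moving, Ground, Floor2}

States satisfying ¬EG atFloor: {Moving, Ground, Floor1, DoorOpen, Floor2}.
States satisfying AX ¬EG atFloor: {Moving, Ground, Floor2}.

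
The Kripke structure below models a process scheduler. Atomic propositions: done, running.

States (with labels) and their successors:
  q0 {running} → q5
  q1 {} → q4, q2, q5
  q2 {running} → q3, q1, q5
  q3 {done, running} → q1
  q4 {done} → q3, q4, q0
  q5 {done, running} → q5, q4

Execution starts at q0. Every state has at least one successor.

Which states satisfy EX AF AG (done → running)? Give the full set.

none

States satisfying AF AG (done → running): ∅.
States satisfying EX AF AG (done → running): ∅.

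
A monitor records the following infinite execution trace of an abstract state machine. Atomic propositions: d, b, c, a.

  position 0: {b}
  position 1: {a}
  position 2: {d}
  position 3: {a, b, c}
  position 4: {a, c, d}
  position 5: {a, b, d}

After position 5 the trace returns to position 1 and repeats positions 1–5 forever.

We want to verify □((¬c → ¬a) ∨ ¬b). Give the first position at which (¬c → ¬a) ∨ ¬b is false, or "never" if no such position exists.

5

Check (¬c → ¬a) ∨ ¬b at each position in order: 0 ✓, 1 ✓, 2 ✓, 3 ✓, 4 ✓.
At position 5 the labels are {a, b, d}, so (¬c → ¬a) ∨ ¬b is false there. This is the first violation.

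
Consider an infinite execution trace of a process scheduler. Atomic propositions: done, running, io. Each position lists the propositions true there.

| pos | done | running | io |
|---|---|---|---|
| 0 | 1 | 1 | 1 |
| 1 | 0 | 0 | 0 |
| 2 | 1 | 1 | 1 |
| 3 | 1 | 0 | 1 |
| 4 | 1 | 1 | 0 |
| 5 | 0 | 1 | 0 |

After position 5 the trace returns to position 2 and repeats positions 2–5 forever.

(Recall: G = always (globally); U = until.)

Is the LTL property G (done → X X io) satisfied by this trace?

done → X X io must hold at every position from 0 onward. It fails at position 2, so G (done → X X io) is false.
Positions where done holds: 0, 2, 3, 4.
Check X X io at each: 0→ok, 2→fails, 3→fails, 4→ok.

Violated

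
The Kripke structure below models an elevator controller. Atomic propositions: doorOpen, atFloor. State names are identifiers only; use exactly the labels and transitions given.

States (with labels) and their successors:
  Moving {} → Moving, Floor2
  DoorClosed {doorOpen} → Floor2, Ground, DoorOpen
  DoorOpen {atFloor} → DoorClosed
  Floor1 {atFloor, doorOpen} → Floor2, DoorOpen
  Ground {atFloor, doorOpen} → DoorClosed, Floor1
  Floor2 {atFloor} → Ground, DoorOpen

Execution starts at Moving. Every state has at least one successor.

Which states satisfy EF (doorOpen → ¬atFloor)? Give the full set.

States satisfying doorOpen → ¬atFloor: {Moving, DoorClosed, DoorOpen, Floor2}.
States satisfying EF (doorOpen → ¬atFloor): {Moving, DoorClosed, DoorOpen, Floor1, Ground, Floor2}.

{Moving, DoorClosed, DoorOpen, Floor1, Ground, Floor2}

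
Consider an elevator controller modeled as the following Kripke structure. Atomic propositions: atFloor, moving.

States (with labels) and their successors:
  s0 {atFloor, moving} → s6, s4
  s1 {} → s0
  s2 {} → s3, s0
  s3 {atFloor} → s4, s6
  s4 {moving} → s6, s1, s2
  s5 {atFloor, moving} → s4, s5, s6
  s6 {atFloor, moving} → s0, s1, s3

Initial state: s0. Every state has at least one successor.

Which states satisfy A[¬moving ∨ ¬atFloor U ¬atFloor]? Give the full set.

States satisfying ¬moving ∨ ¬atFloor: {s1, s2, s3, s4}.
States satisfying ¬atFloor: {s1, s2, s4}.
States satisfying A[¬moving ∨ ¬atFloor U ¬atFloor]: {s1, s2, s4}.

{s1, s2, s4}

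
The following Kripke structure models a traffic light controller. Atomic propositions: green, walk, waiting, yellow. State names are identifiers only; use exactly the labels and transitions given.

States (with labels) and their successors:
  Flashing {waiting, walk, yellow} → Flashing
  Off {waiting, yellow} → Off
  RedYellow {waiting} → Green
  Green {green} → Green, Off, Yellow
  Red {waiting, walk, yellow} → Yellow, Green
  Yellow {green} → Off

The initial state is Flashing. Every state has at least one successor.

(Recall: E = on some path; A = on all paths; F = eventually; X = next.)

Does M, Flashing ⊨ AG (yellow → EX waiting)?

Satisfied

States satisfying yellow → EX waiting: {Flashing, Off, RedYellow, Green, Yellow}.
States satisfying AG (yellow → EX waiting): {Flashing, Off, RedYellow, Green, Yellow}.
Every state reachable from Flashing satisfies yellow → EX waiting.
Flashing ∈ Sat(AG (yellow → EX waiting)).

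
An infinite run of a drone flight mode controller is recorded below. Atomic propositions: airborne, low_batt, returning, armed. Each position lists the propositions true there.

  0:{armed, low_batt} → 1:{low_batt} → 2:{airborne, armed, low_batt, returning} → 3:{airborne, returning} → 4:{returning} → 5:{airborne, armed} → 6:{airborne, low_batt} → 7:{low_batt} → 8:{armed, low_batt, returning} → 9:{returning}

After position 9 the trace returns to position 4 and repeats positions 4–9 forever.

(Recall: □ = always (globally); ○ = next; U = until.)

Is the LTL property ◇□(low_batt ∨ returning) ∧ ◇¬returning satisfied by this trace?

□(low_batt ∨ returning) is false at every position 0..9, so it never becomes true and ◇□(low_batt ∨ returning) fails.
¬returning holds at position 0, which is reachable from 0, so ◇¬returning holds.
At position 0: ◇□(low_batt ∨ returning) is false; ◇¬returning is true; so ◇□(low_batt ∨ returning) ∧ ◇¬returning is false.

Violated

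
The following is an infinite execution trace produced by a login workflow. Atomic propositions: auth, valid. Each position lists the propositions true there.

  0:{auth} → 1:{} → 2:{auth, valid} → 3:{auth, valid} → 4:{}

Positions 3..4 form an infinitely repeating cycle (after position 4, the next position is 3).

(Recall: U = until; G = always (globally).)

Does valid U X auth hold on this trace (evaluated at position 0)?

Walking from position 0: at position 0, X auth has not yet held and valid fails, so valid U X auth is false.

Does not hold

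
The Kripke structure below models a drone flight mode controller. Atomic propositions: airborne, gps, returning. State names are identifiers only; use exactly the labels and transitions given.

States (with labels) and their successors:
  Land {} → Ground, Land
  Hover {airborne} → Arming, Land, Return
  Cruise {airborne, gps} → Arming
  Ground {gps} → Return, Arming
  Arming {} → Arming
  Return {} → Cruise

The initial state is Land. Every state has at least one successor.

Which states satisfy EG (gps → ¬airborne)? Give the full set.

States satisfying gps → ¬airborne: {Land, Hover, Ground, Arming, Return}.
States satisfying EG (gps → ¬airborne): {Land, Hover, Ground, Arming}.

{Land, Hover, Ground, Arming}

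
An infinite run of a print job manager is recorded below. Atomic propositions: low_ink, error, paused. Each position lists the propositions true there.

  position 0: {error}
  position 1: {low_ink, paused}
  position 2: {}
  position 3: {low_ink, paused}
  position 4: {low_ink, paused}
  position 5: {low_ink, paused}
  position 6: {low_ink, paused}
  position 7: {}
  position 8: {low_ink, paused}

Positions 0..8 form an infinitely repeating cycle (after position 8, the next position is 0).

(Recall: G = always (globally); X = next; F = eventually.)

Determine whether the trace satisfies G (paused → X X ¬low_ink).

paused → X X ¬low_ink must hold at every position from 0 onward. It fails at position 1, so G (paused → X X ¬low_ink) is false.
Positions where paused holds: 1, 3, 4, 5, 6, 8.
Check X X ¬low_ink at each: 1→fails, 3→fails, 4→fails, 5→ok, 6→fails, 8→fails.

Does not hold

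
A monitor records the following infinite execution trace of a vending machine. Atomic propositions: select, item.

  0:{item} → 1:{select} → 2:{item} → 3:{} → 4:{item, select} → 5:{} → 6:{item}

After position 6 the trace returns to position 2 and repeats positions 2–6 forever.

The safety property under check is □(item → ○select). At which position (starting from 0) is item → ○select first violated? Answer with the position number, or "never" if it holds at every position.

2

Check item → ○select at each position in order: 0 ✓, 1 ✓.
At position 2 the labels are {item} and the next position 3 has {}, so item → ○select is false there. This is the first violation.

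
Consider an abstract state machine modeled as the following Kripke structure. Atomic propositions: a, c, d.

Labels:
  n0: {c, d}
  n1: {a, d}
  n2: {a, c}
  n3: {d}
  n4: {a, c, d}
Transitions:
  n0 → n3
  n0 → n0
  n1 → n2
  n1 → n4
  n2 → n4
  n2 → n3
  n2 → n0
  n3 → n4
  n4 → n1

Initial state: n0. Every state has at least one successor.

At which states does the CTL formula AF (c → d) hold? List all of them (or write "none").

States satisfying c → d: {n0, n1, n3, n4}.
States satisfying AF (c → d): {n0, n1, n2, n3, n4}.

{n0, n1, n2, n3, n4}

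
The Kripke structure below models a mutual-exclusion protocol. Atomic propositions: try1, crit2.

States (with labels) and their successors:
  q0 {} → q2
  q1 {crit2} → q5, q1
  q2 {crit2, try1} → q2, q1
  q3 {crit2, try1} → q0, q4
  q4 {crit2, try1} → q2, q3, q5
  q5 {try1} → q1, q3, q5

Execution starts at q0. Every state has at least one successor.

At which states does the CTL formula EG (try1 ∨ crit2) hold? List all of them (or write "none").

States satisfying try1 ∨ crit2: {q1, q2, q3, q4, q5}.
States satisfying EG (try1 ∨ crit2): {q1, q2, q3, q4, q5}.

{q1, q2, q3, q4, q5}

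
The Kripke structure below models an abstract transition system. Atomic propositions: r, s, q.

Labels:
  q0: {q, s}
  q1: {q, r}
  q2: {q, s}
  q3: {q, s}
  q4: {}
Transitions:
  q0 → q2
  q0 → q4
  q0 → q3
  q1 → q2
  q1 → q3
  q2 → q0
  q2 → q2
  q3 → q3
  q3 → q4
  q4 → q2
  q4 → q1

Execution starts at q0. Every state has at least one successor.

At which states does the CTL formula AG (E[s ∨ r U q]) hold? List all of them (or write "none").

none

States satisfying E[s ∨ r U q]: {q0, q1, q2, q3}.
States satisfying AG (E[s ∨ r U q]): ∅.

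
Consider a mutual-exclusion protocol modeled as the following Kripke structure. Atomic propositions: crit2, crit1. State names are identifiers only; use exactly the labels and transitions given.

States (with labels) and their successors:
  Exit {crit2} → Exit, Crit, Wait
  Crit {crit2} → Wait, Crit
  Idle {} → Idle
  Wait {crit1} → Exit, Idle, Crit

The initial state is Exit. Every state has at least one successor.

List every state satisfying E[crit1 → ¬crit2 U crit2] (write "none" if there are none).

{Exit, Crit, Wait}

States satisfying crit1 → ¬crit2: {Exit, Crit, Idle, Wait}.
States satisfying crit2: {Exit, Crit}.
States satisfying E[crit1 → ¬crit2 U crit2]: {Exit, Crit, Wait}.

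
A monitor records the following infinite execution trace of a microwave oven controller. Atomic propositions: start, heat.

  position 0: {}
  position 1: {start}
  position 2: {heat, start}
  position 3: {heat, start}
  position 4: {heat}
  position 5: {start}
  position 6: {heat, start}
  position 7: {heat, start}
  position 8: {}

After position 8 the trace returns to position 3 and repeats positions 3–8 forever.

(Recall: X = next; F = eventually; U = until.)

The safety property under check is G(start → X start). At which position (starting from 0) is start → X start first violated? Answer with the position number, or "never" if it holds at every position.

3

Check start → X start at each position in order: 0 ✓, 1 ✓, 2 ✓.
At position 3 the labels are {heat, start} and the next position 4 has {heat}, so start → X start is false there. This is the first violation.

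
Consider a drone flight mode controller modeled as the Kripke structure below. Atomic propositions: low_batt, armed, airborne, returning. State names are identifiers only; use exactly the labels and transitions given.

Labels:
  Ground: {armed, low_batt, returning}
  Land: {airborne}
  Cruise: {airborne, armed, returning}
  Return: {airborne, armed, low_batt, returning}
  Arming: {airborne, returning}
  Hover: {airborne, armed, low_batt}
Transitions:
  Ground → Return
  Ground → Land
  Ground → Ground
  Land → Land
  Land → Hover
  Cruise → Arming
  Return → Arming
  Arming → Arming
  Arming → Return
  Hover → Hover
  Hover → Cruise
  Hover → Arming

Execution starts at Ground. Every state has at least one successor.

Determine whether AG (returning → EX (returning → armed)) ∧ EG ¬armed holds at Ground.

States satisfying returning → EX (returning → armed): {Ground, Land, Arming, Hover}.
States satisfying AG (returning → EX (returning → armed)): ∅.
States satisfying ¬armed: {Land, Arming}.
States satisfying EG ¬armed: {Land, Arming}.
States satisfying AG (returning → EX (returning → armed)) ∧ EG ¬armed: ∅.
Ground ∉ Sat(AG (returning → EX (returning → armed)) ∧ EG ¬armed).

Violated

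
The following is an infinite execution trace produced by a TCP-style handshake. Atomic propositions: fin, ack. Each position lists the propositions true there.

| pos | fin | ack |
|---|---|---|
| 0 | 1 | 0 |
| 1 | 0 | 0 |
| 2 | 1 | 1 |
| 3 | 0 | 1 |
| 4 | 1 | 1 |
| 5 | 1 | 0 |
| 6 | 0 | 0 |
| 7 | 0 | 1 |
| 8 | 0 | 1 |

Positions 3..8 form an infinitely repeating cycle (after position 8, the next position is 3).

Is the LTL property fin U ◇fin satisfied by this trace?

Walking from position 0: ◇fin first holds at position 0, and fin holds at every earlier position along the way, so fin U ◇fin holds.

Holds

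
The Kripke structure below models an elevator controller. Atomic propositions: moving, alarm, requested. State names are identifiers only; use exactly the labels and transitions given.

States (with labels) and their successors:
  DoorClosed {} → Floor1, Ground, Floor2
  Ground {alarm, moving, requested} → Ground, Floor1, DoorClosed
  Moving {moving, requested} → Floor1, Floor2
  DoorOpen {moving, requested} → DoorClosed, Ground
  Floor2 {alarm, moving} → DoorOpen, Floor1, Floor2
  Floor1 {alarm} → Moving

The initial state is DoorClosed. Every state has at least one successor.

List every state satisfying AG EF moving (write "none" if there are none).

{DoorClosed, Ground, Moving, DoorOpen, Floor2, Floor1}

States satisfying EF moving: {DoorClosed, Ground, Moving, DoorOpen, Floor2, Floor1}.
States satisfying AG EF moving: {DoorClosed, Ground, Moving, DoorOpen, Floor2, Floor1}.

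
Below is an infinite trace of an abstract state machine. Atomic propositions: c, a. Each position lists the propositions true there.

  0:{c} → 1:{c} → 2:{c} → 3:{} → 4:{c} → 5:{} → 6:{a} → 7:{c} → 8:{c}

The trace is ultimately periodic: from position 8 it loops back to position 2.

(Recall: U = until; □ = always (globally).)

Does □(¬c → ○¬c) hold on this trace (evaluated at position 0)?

Violated

¬c → ○¬c must hold at every position from 0 onward. It fails at position 3, so □(¬c → ○¬c) is false.
Positions where ¬c holds: 3, 5, 6.
Check ○¬c at each: 3→fails, 5→ok, 6→fails.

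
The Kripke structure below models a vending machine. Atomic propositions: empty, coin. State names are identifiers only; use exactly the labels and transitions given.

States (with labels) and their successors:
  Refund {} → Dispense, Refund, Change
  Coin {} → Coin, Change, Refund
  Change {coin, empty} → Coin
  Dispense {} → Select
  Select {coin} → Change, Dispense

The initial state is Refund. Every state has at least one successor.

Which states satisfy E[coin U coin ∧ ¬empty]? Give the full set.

{Select}

States satisfying coin: {Change, Select}.
States satisfying coin ∧ ¬empty: {Select}.
States satisfying E[coin U coin ∧ ¬empty]: {Select}.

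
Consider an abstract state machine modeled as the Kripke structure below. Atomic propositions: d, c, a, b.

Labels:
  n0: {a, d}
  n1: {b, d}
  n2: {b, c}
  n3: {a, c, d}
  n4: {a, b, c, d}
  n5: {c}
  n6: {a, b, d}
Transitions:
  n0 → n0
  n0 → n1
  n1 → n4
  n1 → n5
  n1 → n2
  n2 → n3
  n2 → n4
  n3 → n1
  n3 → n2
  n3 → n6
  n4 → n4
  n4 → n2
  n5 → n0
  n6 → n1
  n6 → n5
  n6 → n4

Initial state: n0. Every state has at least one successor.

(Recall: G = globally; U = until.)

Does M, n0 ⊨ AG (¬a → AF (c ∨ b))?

States satisfying ¬a → AF (c ∨ b): {n0, n1, n2, n3, n4, n5, n6}.
States satisfying AG (¬a → AF (c ∨ b)): {n0, n1, n2, n3, n4, n5, n6}.
Every state reachable from n0 satisfies ¬a → AF (c ∨ b).
n0 ∈ Sat(AG (¬a → AF (c ∨ b))).

Yes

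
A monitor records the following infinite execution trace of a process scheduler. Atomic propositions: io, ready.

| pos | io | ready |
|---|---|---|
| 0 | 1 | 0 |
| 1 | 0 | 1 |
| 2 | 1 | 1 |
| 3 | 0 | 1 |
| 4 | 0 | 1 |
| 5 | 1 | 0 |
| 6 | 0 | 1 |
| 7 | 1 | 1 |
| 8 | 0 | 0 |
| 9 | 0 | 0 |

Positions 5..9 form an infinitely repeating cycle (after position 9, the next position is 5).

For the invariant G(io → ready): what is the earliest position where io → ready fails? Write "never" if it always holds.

At position 0 the labels are {io}, so io → ready is false there. This is the first violation.

0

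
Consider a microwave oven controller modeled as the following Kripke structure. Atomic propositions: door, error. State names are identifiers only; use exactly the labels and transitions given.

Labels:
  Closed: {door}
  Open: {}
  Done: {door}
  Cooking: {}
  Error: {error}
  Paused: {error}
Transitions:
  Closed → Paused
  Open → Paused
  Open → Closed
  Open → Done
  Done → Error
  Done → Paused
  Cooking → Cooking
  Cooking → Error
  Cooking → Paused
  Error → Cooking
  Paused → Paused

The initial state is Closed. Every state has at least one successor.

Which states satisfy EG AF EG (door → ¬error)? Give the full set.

States satisfying AF EG (door → ¬error): {Closed, Open, Done, Cooking, Error, Paused}.
States satisfying EG AF EG (door → ¬error): {Closed, Open, Done, Cooking, Error, Paused}.

{Closed, Open, Done, Cooking, Error, Paused}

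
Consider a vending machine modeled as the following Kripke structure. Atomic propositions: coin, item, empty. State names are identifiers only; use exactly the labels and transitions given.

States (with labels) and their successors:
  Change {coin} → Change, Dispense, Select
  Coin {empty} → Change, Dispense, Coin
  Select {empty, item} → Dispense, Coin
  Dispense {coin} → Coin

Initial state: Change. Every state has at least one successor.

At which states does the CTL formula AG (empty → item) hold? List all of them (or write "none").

none

States satisfying empty → item: {Change, Select, Dispense}.
States satisfying AG (empty → item): ∅.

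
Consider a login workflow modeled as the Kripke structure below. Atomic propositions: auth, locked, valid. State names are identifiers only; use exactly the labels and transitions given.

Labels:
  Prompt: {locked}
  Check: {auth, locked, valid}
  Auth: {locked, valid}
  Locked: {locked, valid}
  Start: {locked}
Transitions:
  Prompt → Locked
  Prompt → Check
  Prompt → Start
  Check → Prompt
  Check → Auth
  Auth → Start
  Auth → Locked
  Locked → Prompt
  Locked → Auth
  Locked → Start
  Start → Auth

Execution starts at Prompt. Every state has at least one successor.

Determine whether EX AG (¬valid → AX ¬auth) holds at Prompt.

Does not hold

States satisfying AG (¬valid → AX ¬auth): ∅.
States satisfying EX AG (¬valid → AX ¬auth): ∅.
No suitable path/successor from Prompt witnesses the formula.
Prompt ∉ Sat(EX AG (¬valid → AX ¬auth)).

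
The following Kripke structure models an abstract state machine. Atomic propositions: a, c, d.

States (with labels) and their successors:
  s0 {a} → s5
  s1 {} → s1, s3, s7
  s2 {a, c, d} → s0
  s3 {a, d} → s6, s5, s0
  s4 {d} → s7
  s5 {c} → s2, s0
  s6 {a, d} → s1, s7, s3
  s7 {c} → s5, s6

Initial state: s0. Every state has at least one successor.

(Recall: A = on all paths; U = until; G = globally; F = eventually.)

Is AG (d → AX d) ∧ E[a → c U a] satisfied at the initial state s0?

States satisfying d → AX d: {s0, s1, s5, s7}.
States satisfying AG (d → AX d): ∅.
States satisfying a → c: {s1, s2, s4, s5, s7}.
States satisfying a: {s0, s2, s3, s6}.
States satisfying E[a → c U a]: {s0, s1, s2, s3, s4, s5, s6, s7}.
States satisfying AG (d → AX d) ∧ E[a → c U a]: ∅.
s0 ∉ Sat(AG (d → AX d) ∧ E[a → c U a]).

No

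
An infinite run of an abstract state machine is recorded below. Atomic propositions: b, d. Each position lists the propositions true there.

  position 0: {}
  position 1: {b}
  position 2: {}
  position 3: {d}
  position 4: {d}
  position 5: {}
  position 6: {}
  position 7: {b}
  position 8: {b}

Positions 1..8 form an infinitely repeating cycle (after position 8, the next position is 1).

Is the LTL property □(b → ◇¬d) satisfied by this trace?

b → ◇¬d holds at every position 0..8, and those are all positions ever visited, so □(b → ◇¬d) holds.
Positions where b holds: 1, 7, 8.
Check ◇¬d at each: 1→ok, 7→ok, 8→ok.

Yes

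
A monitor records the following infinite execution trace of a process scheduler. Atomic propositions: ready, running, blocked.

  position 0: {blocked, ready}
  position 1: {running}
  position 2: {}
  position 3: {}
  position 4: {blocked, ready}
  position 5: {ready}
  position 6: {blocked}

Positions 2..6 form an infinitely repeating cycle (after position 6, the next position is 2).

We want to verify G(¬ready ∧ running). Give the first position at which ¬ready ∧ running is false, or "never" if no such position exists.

At position 0 the labels are {blocked, ready}, so ¬ready ∧ running is false there. This is the first violation.

0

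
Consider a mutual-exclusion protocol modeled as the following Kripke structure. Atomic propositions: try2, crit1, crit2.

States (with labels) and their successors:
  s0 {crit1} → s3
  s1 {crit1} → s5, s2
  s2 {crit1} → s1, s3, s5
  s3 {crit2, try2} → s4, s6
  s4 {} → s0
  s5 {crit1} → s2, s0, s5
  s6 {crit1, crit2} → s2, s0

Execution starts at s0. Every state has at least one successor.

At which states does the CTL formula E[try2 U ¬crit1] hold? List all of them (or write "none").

States satisfying try2: {s3}.
States satisfying ¬crit1: {s3, s4}.
States satisfying E[try2 U ¬crit1]: {s3, s4}.

{s3, s4}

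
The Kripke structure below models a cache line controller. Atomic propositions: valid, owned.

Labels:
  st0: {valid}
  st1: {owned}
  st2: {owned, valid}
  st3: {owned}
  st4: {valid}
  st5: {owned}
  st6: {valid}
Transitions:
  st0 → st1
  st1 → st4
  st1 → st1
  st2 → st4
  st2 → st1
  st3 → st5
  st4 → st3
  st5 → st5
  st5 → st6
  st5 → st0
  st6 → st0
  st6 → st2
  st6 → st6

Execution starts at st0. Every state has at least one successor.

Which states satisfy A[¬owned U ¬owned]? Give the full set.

{st0, st4, st6}

States satisfying ¬owned: {st0, st4, st6}.
States satisfying A[¬owned U ¬owned]: {st0, st4, st6}.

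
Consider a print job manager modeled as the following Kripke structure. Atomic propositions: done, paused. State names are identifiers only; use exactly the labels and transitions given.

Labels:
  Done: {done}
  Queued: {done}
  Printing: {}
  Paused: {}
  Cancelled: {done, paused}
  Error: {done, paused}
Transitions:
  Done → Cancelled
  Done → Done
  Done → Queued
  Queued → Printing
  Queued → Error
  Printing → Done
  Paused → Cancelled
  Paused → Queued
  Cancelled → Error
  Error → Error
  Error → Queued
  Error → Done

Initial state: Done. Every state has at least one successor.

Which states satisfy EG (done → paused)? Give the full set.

{Paused, Cancelled, Error}

States satisfying done → paused: {Printing, Paused, Cancelled, Error}.
States satisfying EG (done → paused): {Paused, Cancelled, Error}.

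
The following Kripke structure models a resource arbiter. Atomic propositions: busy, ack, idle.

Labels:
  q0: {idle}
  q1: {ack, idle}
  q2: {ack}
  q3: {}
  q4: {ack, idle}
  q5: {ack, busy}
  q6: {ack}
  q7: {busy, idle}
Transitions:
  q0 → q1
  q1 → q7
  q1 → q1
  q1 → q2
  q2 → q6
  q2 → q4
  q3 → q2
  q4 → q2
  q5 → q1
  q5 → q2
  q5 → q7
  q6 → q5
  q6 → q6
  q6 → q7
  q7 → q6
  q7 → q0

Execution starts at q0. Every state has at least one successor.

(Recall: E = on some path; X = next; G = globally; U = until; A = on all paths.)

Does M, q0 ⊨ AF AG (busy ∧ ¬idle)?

Does not hold

States satisfying AG (busy ∧ ¬idle): ∅.
States satisfying AF AG (busy ∧ ¬idle): ∅.
There is a path from q0 along which AG (busy ∧ ¬idle) never holds.
q0 ∉ Sat(AF AG (busy ∧ ¬idle)).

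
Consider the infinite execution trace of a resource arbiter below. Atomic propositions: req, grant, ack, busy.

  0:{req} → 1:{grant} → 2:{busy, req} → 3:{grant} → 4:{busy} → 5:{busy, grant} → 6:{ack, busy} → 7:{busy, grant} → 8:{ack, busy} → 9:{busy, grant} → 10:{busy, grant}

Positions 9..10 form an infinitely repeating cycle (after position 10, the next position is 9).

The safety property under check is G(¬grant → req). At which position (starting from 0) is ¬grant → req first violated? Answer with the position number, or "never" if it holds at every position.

Check ¬grant → req at each position in order: 0 ✓, 1 ✓, 2 ✓, 3 ✓.
At position 4 the labels are {busy}, so ¬grant → req is false there. This is the first violation.

4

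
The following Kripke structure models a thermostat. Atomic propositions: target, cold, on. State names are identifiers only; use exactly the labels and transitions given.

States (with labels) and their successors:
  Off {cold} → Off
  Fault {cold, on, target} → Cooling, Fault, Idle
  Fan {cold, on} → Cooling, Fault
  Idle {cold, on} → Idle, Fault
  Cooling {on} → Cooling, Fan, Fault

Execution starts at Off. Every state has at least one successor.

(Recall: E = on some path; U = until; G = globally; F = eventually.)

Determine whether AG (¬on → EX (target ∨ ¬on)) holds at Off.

States satisfying ¬on → EX (target ∨ ¬on): {Off, Fault, Fan, Idle, Cooling}.
States satisfying AG (¬on → EX (target ∨ ¬on)): {Off, Fault, Fan, Idle, Cooling}.
Every state reachable from Off satisfies ¬on → EX (target ∨ ¬on).
Off ∈ Sat(AG (¬on → EX (target ∨ ¬on))).

Yes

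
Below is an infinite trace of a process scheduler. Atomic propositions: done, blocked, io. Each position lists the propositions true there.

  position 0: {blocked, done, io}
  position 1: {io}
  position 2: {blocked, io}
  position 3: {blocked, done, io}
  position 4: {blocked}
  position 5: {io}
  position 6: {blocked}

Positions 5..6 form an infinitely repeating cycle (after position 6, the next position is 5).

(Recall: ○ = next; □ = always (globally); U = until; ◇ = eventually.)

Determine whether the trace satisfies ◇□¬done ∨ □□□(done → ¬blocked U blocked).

□¬done holds at position 4, which is reachable from 0, so ◇□¬done holds.
□□(done → ¬blocked U blocked) holds at every position 0..6, and those are all positions ever visited, so □□□(done → ¬blocked U blocked) holds.
At position 0: ◇□¬done is true; □□□(done → ¬blocked U blocked) is true; so ◇□¬done ∨ □□□(done → ¬blocked U blocked) is true.

Satisfied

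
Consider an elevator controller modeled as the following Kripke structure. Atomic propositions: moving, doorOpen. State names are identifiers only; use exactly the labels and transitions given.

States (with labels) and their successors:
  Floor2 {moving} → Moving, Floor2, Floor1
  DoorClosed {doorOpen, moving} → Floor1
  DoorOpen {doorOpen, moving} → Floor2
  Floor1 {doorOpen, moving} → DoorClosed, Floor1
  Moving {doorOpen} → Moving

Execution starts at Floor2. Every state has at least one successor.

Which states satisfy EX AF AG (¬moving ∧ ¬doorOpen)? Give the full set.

States satisfying AF AG (¬moving ∧ ¬doorOpen): ∅.
States satisfying EX AF AG (¬moving ∧ ¬doorOpen): ∅.

none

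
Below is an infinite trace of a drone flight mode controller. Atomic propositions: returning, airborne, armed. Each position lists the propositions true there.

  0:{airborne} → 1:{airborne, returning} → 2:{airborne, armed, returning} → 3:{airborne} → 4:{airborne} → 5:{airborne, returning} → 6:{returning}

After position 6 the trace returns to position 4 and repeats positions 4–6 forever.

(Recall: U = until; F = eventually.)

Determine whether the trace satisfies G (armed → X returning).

No

armed → X returning must hold at every position from 0 onward. It fails at position 2, so G (armed → X returning) is false.
Positions where armed holds: 2.
Check X returning at each: 2→fails.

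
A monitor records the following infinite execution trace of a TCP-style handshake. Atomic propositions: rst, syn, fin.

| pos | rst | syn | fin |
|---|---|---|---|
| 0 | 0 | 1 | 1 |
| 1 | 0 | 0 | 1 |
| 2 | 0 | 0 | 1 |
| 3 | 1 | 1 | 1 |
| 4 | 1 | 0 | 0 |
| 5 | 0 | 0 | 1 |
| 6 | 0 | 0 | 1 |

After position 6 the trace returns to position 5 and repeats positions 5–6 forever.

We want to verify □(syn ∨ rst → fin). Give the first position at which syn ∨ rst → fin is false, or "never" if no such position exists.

4

Check syn ∨ rst → fin at each position in order: 0 ✓, 1 ✓, 2 ✓, 3 ✓.
At position 4 the labels are {rst}, so syn ∨ rst → fin is false there. This is the first violation.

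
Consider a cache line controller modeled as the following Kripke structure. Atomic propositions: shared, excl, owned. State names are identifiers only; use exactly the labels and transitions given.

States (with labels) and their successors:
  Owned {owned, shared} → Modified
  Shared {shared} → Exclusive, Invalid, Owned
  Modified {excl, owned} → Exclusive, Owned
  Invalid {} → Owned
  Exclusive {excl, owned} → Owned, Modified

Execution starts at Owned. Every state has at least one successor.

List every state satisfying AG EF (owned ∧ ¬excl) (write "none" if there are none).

{Owned, Shared, Modified, Invalid, Exclusive}

States satisfying EF (owned ∧ ¬excl): {Owned, Shared, Modified, Invalid, Exclusive}.
States satisfying AG EF (owned ∧ ¬excl): {Owned, Shared, Modified, Invalid, Exclusive}.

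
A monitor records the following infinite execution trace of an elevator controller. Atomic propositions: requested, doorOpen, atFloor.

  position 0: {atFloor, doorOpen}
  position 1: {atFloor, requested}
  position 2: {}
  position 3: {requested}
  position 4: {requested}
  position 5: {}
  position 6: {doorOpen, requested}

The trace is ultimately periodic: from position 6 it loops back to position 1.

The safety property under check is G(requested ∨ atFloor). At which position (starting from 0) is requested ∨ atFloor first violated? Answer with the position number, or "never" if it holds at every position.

Check requested ∨ atFloor at each position in order: 0 ✓, 1 ✓.
At position 2 the labels are {}, so requested ∨ atFloor is false there. This is the first violation.

2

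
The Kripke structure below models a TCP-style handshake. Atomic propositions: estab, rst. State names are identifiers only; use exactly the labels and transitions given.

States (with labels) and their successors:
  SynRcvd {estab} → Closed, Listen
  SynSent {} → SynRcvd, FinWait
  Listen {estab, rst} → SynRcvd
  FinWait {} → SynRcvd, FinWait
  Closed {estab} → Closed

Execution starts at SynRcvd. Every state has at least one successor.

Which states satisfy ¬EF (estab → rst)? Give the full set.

{Closed}

States satisfying estab → rst: {SynSent, Listen, FinWait}.
States satisfying EF (estab → rst): {SynRcvd, SynSent, Listen, FinWait}.
States satisfying ¬EF (estab → rst): {Closed}.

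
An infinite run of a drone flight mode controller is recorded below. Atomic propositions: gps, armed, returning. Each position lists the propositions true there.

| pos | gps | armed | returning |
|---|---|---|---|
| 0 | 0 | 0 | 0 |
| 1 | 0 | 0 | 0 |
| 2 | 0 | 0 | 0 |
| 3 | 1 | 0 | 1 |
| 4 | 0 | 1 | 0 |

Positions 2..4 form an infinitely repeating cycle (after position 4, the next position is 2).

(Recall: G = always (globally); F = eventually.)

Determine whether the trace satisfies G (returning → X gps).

Violated

returning → X gps must hold at every position from 0 onward. It fails at position 3, so G (returning → X gps) is false.
Positions where returning holds: 3.
Check X gps at each: 3→fails.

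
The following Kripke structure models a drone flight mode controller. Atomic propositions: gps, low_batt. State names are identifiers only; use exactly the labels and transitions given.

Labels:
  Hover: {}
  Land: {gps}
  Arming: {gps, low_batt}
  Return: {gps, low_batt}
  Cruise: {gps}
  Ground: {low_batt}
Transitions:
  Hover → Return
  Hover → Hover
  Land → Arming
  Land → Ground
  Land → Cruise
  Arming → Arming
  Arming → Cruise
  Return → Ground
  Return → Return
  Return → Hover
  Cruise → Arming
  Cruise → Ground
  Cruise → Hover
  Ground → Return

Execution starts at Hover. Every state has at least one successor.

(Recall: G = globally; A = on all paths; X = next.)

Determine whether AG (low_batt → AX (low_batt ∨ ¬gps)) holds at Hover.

States satisfying low_batt → AX (low_batt ∨ ¬gps): {Hover, Land, Return, Cruise, Ground}.
States satisfying AG (low_batt → AX (low_batt ∨ ¬gps)): {Hover, Return, Ground}.
Every state reachable from Hover satisfies low_batt → AX (low_batt ∨ ¬gps).
Hover ∈ Sat(AG (low_batt → AX (low_batt ∨ ¬gps))).

Yes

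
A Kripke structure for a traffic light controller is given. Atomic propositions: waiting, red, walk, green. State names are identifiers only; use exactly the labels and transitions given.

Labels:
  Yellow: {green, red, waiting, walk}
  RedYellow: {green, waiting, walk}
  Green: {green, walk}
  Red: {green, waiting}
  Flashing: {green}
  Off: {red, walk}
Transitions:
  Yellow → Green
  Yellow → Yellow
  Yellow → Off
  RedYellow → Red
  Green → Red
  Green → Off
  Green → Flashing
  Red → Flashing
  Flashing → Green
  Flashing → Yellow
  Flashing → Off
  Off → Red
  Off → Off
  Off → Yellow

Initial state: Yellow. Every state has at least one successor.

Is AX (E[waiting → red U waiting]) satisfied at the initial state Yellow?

States satisfying E[waiting → red U waiting]: {Yellow, RedYellow, Green, Red, Flashing, Off}.
States satisfying AX (E[waiting → red U waiting]): {Yellow, RedYellow, Green, Red, Flashing, Off}.
Yellow ∈ Sat(AX (E[waiting → red U waiting])).

Holds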